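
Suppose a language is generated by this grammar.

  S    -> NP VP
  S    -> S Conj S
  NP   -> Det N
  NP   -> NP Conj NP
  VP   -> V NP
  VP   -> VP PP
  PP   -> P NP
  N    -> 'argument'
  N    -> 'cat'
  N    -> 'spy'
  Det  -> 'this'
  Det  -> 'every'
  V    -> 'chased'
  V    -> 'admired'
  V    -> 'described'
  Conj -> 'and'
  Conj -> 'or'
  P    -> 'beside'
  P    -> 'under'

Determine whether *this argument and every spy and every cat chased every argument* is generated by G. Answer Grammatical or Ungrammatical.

S
  NP
    NP
      Det: this
      N: argument
    Conj: and
    NP
      NP
        Det: every
        N: spy
      Conj: and
      NP
        Det: every
        N: cat
  VP
    V: chased
    NP
      Det: every
      N: argument
Each bracket corresponds to one application of a listed rule, so the string is derivable from S.

Grammatical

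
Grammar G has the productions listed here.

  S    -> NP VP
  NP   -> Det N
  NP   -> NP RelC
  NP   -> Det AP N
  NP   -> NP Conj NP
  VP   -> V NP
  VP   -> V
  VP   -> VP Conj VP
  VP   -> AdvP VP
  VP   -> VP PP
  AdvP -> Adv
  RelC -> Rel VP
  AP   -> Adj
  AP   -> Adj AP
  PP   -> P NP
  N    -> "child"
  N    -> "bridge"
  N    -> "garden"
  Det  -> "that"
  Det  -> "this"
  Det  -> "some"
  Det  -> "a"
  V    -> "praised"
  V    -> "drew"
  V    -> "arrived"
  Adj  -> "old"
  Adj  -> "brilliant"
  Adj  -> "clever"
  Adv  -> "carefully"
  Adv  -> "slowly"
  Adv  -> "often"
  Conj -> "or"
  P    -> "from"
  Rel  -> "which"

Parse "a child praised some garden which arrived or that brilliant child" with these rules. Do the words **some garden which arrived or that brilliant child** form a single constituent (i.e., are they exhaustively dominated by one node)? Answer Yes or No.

Yes

[S [NP [Det a] [N child]] [VP [V praised] [NP [NP [NP [Det some] [N garden]] [RelC [Rel which] [VP [V arrived]]]] [Conj or] [NP [Det that] [AP [Adj brilliant]] [N child]]]]]
The words 'some garden which arrived or that brilliant child' are exhaustively dominated by a single NP node (built by NP → NP Conj NP), so they form a constituent.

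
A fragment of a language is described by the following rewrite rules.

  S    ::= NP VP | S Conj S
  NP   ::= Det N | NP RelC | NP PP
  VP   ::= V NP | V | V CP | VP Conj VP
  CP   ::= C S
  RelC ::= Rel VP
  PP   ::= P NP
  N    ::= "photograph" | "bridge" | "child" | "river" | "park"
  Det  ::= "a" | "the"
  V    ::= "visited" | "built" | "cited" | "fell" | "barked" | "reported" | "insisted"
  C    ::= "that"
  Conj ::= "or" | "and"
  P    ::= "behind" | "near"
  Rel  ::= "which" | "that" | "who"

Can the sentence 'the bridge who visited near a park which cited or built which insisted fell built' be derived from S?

For S → NP VP, every NP-prefix leaves a non-VP remainder: after 'the bridge' the remainder is not a VP; after 'the bridge who visited' the remainder is not a VP; after 'the bridge who visited near a park' the remainder is not a VP (and 3 more). The alternative S rule S → S Conj S likewise has no satisfying split.

Ungrammatical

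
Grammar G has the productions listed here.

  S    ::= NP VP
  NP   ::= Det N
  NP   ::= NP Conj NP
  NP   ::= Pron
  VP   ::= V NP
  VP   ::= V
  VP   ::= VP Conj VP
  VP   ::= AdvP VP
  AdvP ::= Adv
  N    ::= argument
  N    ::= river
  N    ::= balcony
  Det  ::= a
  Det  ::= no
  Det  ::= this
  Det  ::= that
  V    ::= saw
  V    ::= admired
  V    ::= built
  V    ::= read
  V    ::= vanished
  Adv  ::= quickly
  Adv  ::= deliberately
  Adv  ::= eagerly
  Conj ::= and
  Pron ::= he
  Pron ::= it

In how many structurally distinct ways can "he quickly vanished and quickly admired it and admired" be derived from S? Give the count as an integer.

Two of the 7 distinct bracketings:
[S [NP [Pron he]] [VP [VP [AdvP [Adv quickly]] [VP [V vanished]]] [Conj and] [VP [VP [AdvP [Adv quickly]] [VP [V admired] [NP [Pron it]]]] [Conj and] [VP [V admired]]]]]
[S [NP [Pron he]] [VP [VP [AdvP [Adv quickly]] [VP [V vanished]]] [Conj and] [VP [AdvP [Adv quickly]] [VP [VP [V admired] [NP [Pron it]]] [Conj and] [VP [V admired]]]]]]
The trees differ in how a recursive rule is bracketed over the same span.

7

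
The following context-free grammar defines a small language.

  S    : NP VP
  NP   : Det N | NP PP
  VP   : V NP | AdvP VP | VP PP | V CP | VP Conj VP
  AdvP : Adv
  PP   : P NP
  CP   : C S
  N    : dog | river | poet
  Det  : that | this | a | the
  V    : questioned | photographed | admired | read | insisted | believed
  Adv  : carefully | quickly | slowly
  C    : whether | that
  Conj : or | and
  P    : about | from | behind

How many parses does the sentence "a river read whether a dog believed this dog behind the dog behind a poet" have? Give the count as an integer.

9

Two of the 9 distinct bracketings:
[S [NP [Det a] [N river]] [VP [VP [V read] [CP [C whether] [S [NP [Det a] [N dog]] [VP [V believed] [NP [Det this] [N dog]]]]]] [PP [P behind] [NP [NP [Det the] [N dog]] [PP [P behind] [NP [Det a] [N poet]]]]]]]
[S [NP [Det a] [N river]] [VP [VP [VP [V read] [CP [C whether] [S [NP [Det a] [N dog]] [VP [V believed] [NP [Det this] [N dog]]]]]] [PP [P behind] [NP [Det the] [N dog]]]] [PP [P behind] [NP [Det a] [N poet]]]]]
The difference turns on whether NP → NP PP is used at the relevant span, versus an alternative expansion of NP.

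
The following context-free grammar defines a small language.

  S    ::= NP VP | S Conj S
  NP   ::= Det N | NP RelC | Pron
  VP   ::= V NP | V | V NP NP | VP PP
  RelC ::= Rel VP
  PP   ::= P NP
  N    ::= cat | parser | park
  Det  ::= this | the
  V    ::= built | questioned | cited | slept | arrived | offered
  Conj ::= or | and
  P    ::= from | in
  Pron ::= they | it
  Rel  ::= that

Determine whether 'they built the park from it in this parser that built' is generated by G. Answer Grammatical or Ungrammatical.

Grammatical

S
  NP
    Pron: they
  VP
    VP
      VP
        V: built
        NP
          Det: the
          N: park
      PP
        P: from
        NP
          Pron: it
    PP
      P: in
      NP
        NP
          Det: this
          N: parser
        RelC
          Rel: that
          VP
            V: built
Each bracket corresponds to one application of a listed rule, so the string is derivable from S.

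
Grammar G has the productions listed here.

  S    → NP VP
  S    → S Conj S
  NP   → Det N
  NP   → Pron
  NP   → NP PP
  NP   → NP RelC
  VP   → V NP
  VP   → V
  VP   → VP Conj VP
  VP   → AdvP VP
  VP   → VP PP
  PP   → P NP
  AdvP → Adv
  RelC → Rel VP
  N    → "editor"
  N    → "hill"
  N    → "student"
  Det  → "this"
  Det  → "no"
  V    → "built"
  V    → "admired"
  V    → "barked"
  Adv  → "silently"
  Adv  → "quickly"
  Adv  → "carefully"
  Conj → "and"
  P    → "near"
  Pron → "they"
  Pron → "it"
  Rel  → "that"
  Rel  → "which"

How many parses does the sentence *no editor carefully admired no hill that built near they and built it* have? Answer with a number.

Two of the 8 distinct bracketings:
[S [NP [Det no] [N editor]] [VP [VP [AdvP [Adv carefully]] [VP [V admired] [NP [NP [NP [Det no] [N hill]] [RelC [Rel that] [VP [V built]]]] [PP [P near] [NP [Pron they]]]]]] [Conj and] [VP [V built] [NP [Pron it]]]]]
[S [NP [Det no] [N editor]] [VP [VP [AdvP [Adv carefully]] [VP [V admired] [NP [NP [Det no] [N hill]] [RelC [Rel that] [VP [VP [V built]] [PP [P near] [NP [Pron they]]]]]]]] [Conj and] [VP [V built] [NP [Pron it]]]]]
The difference turns on whether NP → NP PP is used at the relevant span, versus an alternative expansion of NP.

8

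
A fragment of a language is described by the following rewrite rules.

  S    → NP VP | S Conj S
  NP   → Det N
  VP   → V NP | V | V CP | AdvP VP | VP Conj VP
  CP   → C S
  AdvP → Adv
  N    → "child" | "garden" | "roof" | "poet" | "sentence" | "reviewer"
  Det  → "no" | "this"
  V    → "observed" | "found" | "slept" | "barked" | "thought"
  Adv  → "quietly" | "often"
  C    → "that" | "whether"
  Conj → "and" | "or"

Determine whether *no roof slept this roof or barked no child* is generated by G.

S
  NP
    Det: no
    N: roof
  VP
    VP
      V: slept
      NP
        Det: this
        N: roof
    Conj: or
    VP
      V: barked
      NP
        Det: no
        N: child
Each bracket corresponds to one application of a listed rule, so the string is derivable from S.

Grammatical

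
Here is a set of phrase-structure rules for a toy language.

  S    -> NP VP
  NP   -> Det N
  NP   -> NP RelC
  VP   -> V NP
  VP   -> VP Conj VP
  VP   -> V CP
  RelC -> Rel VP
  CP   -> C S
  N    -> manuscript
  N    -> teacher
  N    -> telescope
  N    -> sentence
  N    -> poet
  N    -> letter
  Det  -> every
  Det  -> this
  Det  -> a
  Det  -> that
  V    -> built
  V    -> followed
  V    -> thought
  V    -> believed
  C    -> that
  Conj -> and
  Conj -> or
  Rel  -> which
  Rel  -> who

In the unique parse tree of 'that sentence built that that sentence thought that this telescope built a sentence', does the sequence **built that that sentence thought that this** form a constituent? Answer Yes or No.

[S [NP [Det that] [N sentence]] [VP [V built] [CP [C that] [S [NP [Det that] [N sentence]] [VP [V thought] [CP [C that] [S [NP [Det this] [N telescope]] [VP [V built] [NP [Det a] [N sentence]]]]]]]]]]
The smallest constituent containing 'built that that sentence thought that this' is the VP spanning 'built that that sentence thought that this telescope built a sentence'; no single node in the tree dominates exactly the given words.

No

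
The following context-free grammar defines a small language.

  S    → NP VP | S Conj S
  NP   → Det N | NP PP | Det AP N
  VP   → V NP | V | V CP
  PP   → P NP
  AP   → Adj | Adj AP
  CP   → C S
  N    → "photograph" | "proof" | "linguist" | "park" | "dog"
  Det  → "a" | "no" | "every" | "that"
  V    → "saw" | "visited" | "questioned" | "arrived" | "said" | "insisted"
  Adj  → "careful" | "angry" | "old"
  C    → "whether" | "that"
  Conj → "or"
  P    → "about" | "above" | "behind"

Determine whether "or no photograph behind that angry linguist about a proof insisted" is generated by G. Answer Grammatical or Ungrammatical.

Ungrammatical

For S → NP VP, no prefix of the string parses as an NP. The alternative S rule S → S Conj S likewise has no satisfying split.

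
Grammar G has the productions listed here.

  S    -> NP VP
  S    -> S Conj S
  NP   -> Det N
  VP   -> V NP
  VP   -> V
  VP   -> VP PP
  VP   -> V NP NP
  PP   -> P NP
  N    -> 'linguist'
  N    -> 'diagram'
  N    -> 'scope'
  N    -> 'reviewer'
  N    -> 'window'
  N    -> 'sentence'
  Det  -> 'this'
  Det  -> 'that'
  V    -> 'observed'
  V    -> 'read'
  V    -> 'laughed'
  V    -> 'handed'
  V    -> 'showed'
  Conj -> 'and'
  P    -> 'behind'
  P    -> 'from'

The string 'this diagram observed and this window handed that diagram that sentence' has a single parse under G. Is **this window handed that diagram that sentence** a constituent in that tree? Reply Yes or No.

Yes

[S [S [NP [Det this] [N diagram]] [VP [V observed]]] [Conj and] [S [NP [Det this] [N window]] [VP [V handed] [NP [Det that] [N diagram]] [NP [Det that] [N sentence]]]]]
The words 'this window handed that diagram that sentence' are exhaustively dominated by a single S node (built by S → NP VP), so they form a constituent.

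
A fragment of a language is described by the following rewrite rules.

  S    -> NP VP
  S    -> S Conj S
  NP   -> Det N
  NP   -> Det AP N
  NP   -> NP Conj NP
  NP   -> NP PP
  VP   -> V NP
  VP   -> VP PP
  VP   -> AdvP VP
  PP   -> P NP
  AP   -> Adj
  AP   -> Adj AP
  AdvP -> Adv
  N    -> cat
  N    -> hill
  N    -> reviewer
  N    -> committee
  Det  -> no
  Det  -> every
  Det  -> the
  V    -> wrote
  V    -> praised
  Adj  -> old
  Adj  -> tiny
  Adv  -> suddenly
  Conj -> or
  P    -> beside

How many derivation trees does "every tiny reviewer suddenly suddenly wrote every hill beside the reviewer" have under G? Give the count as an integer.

4

Two of the 4 distinct bracketings:
[S [NP [Det every] [AP [Adj tiny]] [N reviewer]] [VP [VP [AdvP [Adv suddenly]] [VP [AdvP [Adv suddenly]] [VP [V wrote] [NP [Det every] [N hill]]]]] [PP [P beside] [NP [Det the] [N reviewer]]]]]
[S [NP [Det every] [AP [Adj tiny]] [N reviewer]] [VP [AdvP [Adv suddenly]] [VP [VP [AdvP [Adv suddenly]] [VP [V wrote] [NP [Det every] [N hill]]]] [PP [P beside] [NP [Det the] [N reviewer]]]]]]
The trees differ in how a recursive rule is bracketed over the same span.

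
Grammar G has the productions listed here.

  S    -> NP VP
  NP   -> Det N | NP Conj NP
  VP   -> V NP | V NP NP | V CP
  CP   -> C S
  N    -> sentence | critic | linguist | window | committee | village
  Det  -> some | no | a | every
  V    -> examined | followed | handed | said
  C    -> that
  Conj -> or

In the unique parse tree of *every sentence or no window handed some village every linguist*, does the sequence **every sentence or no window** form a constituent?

[S [NP [NP [Det every] [N sentence]] [Conj or] [NP [Det no] [N window]]] [VP [V handed] [NP [Det some] [N village]] [NP [Det every] [N linguist]]]]
The words 'every sentence or no window' are exhaustively dominated by a single NP node (built by NP → NP Conj NP), so they form a constituent.

Yes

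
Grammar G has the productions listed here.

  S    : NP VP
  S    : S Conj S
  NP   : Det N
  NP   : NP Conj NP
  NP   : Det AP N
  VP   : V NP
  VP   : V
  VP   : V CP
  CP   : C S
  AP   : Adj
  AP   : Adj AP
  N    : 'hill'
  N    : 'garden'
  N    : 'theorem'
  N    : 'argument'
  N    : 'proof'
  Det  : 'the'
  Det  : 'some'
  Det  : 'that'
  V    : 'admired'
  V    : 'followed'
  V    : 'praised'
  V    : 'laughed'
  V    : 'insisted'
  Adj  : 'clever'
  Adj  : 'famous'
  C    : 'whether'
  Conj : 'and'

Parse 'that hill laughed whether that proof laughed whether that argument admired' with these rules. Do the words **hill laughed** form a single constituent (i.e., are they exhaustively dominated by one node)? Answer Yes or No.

No

[S [NP [Det that] [N hill]] [VP [V laughed] [CP [C whether] [S [NP [Det that] [N proof]] [VP [V laughed] [CP [C whether] [S [NP [Det that] [N argument]] [VP [V admired]]]]]]]]]
The smallest constituent containing 'hill laughed' is the S spanning 'that hill laughed whether that proof laughed whether that argument admired'; no single node in the tree dominates exactly the given words.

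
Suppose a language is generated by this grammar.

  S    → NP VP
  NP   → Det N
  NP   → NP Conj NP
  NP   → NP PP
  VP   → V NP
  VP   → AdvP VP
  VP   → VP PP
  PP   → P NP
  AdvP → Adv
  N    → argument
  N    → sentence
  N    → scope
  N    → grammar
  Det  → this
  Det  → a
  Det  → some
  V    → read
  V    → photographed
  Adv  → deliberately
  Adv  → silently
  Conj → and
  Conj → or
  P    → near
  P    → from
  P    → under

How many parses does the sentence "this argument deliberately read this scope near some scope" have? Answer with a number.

Two of the 3 distinct bracketings:
[S [NP [Det this] [N argument]] [VP [AdvP [Adv deliberately]] [VP [V read] [NP [NP [Det this] [N scope]] [PP [P near] [NP [Det some] [N scope]]]]]]]
[S [NP [Det this] [N argument]] [VP [AdvP [Adv deliberately]] [VP [VP [V read] [NP [Det this] [N scope]]] [PP [P near] [NP [Det some] [N scope]]]]]]
The difference turns on whether NP → NP PP is used at the relevant span, versus an alternative expansion of NP.

3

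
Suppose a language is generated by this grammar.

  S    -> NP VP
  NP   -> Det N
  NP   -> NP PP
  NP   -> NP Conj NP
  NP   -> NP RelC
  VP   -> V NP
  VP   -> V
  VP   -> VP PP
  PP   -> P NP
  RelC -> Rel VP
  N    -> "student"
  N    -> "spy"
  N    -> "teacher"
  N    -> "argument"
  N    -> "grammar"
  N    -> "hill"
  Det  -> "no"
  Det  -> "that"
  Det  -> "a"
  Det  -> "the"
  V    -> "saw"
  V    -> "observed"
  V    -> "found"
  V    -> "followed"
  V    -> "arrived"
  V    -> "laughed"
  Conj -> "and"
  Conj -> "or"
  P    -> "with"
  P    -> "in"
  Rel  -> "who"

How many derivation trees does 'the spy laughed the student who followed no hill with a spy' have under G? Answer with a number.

Two of the 4 distinct bracketings:
[S [NP [Det the] [N spy]] [VP [V laughed] [NP [NP [NP [Det the] [N student]] [RelC [Rel who] [VP [V followed] [NP [Det no] [N hill]]]]] [PP [P with] [NP [Det a] [N spy]]]]]]
[S [NP [Det the] [N spy]] [VP [V laughed] [NP [NP [Det the] [N student]] [RelC [Rel who] [VP [V followed] [NP [NP [Det no] [N hill]] [PP [P with] [NP [Det a] [N spy]]]]]]]]]
The trees differ in how a recursive rule is bracketed over the same span.

4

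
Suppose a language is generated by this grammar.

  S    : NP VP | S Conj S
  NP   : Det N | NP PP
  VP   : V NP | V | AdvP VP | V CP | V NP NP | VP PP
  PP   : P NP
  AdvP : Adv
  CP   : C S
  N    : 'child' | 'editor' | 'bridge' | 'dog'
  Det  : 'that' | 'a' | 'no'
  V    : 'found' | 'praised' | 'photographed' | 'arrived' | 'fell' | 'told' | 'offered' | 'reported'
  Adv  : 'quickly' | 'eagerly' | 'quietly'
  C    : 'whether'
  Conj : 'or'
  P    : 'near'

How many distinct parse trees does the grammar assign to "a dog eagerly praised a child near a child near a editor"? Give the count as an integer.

9

Two of the 9 distinct bracketings:
[S [NP [Det a] [N dog]] [VP [AdvP [Adv eagerly]] [VP [V praised] [NP [NP [Det a] [N child]] [PP [P near] [NP [NP [Det a] [N child]] [PP [P near] [NP [Det a] [N editor]]]]]]]]]
[S [NP [Det a] [N dog]] [VP [AdvP [Adv eagerly]] [VP [V praised] [NP [NP [NP [Det a] [N child]] [PP [P near] [NP [Det a] [N child]]]] [PP [P near] [NP [Det a] [N editor]]]]]]]
The trees differ in how a recursive rule is bracketed over the same span.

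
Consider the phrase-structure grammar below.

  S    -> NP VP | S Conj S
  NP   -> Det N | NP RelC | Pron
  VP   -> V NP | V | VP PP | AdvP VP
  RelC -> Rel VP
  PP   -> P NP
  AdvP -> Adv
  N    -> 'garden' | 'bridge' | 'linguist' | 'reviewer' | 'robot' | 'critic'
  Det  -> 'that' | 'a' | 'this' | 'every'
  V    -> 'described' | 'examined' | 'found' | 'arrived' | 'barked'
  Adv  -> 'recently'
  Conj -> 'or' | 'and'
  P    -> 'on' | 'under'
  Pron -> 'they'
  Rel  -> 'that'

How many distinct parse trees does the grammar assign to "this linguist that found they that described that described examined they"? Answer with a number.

3

Two of the 3 distinct bracketings:
[S [NP [NP [Det this] [N linguist]] [RelC [Rel that] [VP [V found] [NP [NP [NP [Pron they]] [RelC [Rel that] [VP [V described]]]] [RelC [Rel that] [VP [V described]]]]]]] [VP [V examined] [NP [Pron they]]]]
[S [NP [NP [NP [Det this] [N linguist]] [RelC [Rel that] [VP [V found] [NP [NP [Pron they]] [RelC [Rel that] [VP [V described]]]]]]] [RelC [Rel that] [VP [V described]]]] [VP [V examined] [NP [Pron they]]]]
The trees differ in how a recursive rule is bracketed over the same span.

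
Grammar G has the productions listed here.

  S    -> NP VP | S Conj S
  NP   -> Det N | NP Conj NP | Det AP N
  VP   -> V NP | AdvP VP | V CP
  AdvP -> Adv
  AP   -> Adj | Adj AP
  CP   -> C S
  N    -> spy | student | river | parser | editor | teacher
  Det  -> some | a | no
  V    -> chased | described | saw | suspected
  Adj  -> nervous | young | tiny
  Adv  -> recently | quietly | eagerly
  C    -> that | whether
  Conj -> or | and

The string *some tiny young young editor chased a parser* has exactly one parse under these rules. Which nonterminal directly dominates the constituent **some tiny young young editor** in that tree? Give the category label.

S

[S [NP [Det some] [AP [Adj tiny] [AP [Adj young] [AP [Adj young]]]] [N editor]] [VP [V chased] [NP [Det a] [N parser]]]]
The span 'some tiny young young editor' is the NP node built by NP → Det AP N.
Its mother is the S built by S → NP VP.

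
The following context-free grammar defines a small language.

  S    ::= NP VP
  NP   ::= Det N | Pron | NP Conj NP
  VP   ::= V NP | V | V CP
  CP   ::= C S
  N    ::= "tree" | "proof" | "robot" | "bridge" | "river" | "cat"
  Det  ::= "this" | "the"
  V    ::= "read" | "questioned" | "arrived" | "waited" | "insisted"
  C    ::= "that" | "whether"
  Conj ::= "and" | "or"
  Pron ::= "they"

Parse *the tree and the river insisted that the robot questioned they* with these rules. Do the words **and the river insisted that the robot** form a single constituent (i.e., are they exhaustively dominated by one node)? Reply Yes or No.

[S [NP [NP [Det the] [N tree]] [Conj and] [NP [Det the] [N river]]] [VP [V insisted] [CP [C that] [S [NP [Det the] [N robot]] [VP [V questioned] [NP [Pron they]]]]]]]
The smallest constituent containing 'and the river insisted that the robot' is the S spanning 'the tree and the river insisted that the robot questioned they'; no single node in the tree dominates exactly the given words.

No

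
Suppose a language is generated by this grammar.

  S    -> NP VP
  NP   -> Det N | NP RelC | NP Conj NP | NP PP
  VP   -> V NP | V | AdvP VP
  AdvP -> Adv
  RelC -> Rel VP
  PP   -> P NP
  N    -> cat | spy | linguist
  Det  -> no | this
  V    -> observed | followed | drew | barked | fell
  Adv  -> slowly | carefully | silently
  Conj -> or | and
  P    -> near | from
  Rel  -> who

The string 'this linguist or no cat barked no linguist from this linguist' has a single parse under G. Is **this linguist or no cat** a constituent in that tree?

Yes

[S [NP [NP [Det this] [N linguist]] [Conj or] [NP [Det no] [N cat]]] [VP [V barked] [NP [NP [Det no] [N linguist]] [PP [P from] [NP [Det this] [N linguist]]]]]]
The words 'this linguist or no cat' are exhaustively dominated by a single NP node (built by NP → NP Conj NP), so they form a constituent.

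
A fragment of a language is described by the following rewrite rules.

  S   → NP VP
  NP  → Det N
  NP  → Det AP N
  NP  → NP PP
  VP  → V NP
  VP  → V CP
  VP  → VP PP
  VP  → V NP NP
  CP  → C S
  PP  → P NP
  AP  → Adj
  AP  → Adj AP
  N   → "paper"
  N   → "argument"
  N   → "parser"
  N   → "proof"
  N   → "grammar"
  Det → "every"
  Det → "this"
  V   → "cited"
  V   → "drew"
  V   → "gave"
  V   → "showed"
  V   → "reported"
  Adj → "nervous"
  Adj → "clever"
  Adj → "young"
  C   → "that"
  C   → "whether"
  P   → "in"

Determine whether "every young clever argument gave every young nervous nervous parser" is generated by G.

[S [NP [Det every] [AP [Adj young] [AP [Adj clever]]] [N argument]] [VP [V gave] [NP [Det every] [AP [Adj young] [AP [Adj nervous] [AP [Adj nervous]]]] [N parser]]]]
Every word is introduced by a lexical rule and the phrasal rules combine the resulting categories into a single S.

Grammatical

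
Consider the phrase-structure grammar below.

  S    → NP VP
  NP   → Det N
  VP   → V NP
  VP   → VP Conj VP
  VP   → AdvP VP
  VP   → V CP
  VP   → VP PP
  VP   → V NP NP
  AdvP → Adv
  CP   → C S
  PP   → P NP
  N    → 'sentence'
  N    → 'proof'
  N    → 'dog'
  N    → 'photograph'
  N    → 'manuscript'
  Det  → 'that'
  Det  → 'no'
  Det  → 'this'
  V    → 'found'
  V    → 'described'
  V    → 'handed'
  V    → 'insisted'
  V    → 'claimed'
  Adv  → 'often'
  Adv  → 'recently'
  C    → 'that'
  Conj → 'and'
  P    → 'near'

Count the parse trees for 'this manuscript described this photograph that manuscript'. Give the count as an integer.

[S [NP [Det this] [N manuscript]] [VP [V described] [NP [Det this] [N photograph]] [NP [Det that] [N manuscript]]]]
No rule offers an alternative attachment or grouping for any span, so this is the only derivation.

1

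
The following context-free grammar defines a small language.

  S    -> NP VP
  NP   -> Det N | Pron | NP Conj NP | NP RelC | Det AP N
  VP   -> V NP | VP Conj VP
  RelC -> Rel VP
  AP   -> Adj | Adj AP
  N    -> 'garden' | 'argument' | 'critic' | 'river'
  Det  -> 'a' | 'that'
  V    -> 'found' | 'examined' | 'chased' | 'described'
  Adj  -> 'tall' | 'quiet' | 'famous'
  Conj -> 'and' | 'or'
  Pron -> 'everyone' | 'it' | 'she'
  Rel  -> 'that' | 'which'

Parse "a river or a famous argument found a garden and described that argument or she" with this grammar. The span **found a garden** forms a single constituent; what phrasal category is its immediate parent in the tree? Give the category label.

S
  NP
    NP
      Det: a
      N: river
    Conj: or
    NP
      Det: a
      AP
        Adj: famous
      N: argument
  VP
    VP
      V: found
      NP
        Det: a
        N: garden
    Conj: and
    VP
      V: described
      NP
        NP
          Det: that
          N: argument
        Conj: or
        NP
          Pron: she
The span 'found a garden' is the VP node built by VP → V NP.
Its mother is the VP built by VP → VP Conj VP.

VP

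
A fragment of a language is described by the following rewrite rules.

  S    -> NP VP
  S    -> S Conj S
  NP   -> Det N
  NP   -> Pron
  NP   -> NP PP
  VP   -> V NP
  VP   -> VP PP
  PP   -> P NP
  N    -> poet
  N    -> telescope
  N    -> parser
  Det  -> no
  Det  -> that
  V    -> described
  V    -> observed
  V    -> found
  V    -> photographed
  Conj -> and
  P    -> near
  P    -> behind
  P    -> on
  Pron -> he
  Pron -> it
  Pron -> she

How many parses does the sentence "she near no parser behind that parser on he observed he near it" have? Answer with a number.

Two of the 10 distinct bracketings:
[S [NP [NP [Pron she]] [PP [P near] [NP [NP [Det no] [N parser]] [PP [P behind] [NP [NP [Det that] [N parser]] [PP [P on] [NP [Pron he]]]]]]]] [VP [V observed] [NP [NP [Pron he]] [PP [P near] [NP [Pron it]]]]]]
[S [NP [NP [Pron she]] [PP [P near] [NP [NP [Det no] [N parser]] [PP [P behind] [NP [NP [Det that] [N parser]] [PP [P on] [NP [Pron he]]]]]]]] [VP [VP [V observed] [NP [Pron he]]] [PP [P near] [NP [Pron it]]]]]
The difference turns on whether VP → VP PP is used at the relevant span, versus an alternative expansion of VP.

10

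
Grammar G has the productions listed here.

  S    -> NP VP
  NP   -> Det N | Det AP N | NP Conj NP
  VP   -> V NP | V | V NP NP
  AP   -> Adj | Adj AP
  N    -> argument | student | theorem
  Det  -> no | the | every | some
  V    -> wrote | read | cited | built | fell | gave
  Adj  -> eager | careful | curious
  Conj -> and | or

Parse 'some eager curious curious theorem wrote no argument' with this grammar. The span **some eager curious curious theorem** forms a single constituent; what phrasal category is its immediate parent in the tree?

S
  NP
    Det: some
    AP
      Adj: eager
      AP
        Adj: curious
        AP
          Adj: curious
    N: theorem
  VP
    V: wrote
    NP
      Det: no
      N: argument
The span 'some eager curious curious theorem' is the NP node built by NP → Det AP N.
Its mother is the S built by S → NP VP.

S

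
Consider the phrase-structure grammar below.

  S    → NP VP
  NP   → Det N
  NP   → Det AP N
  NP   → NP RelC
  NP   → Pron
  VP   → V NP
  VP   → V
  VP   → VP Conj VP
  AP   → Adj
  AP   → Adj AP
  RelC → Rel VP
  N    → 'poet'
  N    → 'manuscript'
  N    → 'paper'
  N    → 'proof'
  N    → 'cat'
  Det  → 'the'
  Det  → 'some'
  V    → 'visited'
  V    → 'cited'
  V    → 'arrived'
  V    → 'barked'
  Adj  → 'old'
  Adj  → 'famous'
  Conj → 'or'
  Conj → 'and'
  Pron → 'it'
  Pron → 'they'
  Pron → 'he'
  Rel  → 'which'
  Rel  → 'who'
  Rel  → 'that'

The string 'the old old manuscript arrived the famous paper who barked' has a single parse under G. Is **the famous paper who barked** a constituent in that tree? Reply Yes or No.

Yes

[S [NP [Det the] [AP [Adj old] [AP [Adj old]]] [N manuscript]] [VP [V arrived] [NP [NP [Det the] [AP [Adj famous]] [N paper]] [RelC [Rel who] [VP [V barked]]]]]]
The words 'the famous paper who barked' are exhaustively dominated by a single NP node (built by NP → NP RelC), so they form a constituent.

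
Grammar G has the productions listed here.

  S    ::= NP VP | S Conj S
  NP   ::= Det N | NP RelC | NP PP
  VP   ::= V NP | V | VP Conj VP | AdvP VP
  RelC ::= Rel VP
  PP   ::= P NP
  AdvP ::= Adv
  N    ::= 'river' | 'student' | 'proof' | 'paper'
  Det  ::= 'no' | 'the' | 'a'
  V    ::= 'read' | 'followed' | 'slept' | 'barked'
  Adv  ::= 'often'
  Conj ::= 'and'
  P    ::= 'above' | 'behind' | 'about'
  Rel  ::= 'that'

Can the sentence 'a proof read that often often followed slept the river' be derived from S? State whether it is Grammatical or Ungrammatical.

Ungrammatical

For S → NP VP, the only prefix that parses as NP is 'a proof', but the remainder 'read that often often followed slept the river' is not a VP under these rules. The alternative S rule S → S Conj S likewise has no satisfying split.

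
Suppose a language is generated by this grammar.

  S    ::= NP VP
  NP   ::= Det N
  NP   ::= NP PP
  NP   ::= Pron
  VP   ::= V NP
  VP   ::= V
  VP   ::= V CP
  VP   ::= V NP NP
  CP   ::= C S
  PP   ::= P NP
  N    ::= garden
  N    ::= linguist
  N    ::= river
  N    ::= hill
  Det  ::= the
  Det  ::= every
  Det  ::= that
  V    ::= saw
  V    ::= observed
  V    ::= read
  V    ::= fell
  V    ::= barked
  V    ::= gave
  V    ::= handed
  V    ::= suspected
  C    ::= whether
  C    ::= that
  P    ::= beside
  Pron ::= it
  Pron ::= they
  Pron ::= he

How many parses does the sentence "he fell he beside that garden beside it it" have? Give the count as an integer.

The two bracketings:
[S [NP [Pron he]] [VP [V fell] [NP [NP [Pron he]] [PP [P beside] [NP [NP [Det that] [N garden]] [PP [P beside] [NP [Pron it]]]]]] [NP [Pron it]]]]
[S [NP [Pron he]] [VP [V fell] [NP [NP [NP [Pron he]] [PP [P beside] [NP [Det that] [N garden]]]] [PP [P beside] [NP [Pron it]]]] [NP [Pron it]]]]
The trees differ in how a recursive rule is bracketed over the same span.

2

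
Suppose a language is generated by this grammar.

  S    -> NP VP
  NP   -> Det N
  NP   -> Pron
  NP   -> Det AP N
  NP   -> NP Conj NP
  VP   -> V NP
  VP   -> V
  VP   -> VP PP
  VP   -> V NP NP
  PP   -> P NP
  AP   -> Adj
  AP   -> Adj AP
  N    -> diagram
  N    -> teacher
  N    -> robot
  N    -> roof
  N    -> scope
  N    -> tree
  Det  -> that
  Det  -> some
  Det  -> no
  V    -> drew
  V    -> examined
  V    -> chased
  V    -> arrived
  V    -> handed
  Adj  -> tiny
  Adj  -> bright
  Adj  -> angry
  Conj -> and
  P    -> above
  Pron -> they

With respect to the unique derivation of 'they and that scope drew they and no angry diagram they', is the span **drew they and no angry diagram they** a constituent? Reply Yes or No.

Yes

[S [NP [NP [Pron they]] [Conj and] [NP [Det that] [N scope]]] [VP [V drew] [NP [NP [Pron they]] [Conj and] [NP [Det no] [AP [Adj angry]] [N diagram]]] [NP [Pron they]]]]
The words 'drew they and no angry diagram they' are exhaustively dominated by a single VP node (built by VP → V NP NP), so they form a constituent.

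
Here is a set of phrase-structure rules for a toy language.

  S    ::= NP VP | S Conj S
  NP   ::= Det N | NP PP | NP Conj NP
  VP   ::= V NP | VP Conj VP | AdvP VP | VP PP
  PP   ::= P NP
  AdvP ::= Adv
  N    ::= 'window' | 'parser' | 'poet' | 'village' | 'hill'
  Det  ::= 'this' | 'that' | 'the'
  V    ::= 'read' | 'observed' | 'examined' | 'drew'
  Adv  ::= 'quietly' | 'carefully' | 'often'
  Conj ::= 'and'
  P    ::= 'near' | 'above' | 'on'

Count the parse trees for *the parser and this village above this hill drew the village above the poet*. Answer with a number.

4

Two of the 4 distinct bracketings:
[S [NP [NP [NP [Det the] [N parser]] [Conj and] [NP [Det this] [N village]]] [PP [P above] [NP [Det this] [N hill]]]] [VP [V drew] [NP [NP [Det the] [N village]] [PP [P above] [NP [Det the] [N poet]]]]]]
[S [NP [NP [NP [Det the] [N parser]] [Conj and] [NP [Det this] [N village]]] [PP [P above] [NP [Det this] [N hill]]]] [VP [VP [V drew] [NP [Det the] [N village]]] [PP [P above] [NP [Det the] [N poet]]]]]
The difference turns on whether VP → VP PP is used at the relevant span, versus an alternative expansion of VP.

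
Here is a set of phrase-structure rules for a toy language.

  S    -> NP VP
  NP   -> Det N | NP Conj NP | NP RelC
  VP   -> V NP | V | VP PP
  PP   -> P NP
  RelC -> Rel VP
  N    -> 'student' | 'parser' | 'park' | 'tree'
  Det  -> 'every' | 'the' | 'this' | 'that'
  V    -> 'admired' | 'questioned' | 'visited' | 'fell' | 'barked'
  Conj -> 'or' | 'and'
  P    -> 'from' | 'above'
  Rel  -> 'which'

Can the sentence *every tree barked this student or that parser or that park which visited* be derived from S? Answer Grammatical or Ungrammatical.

Grammatical

[S [NP [Det every] [N tree]] [VP [V barked] [NP [NP [Det this] [N student]] [Conj or] [NP [NP [Det that] [N parser]] [Conj or] [NP [NP [Det that] [N park]] [RelC [Rel which] [VP [V visited]]]]]]]]
Each bracket corresponds to one application of a listed rule, so the string is derivable from S.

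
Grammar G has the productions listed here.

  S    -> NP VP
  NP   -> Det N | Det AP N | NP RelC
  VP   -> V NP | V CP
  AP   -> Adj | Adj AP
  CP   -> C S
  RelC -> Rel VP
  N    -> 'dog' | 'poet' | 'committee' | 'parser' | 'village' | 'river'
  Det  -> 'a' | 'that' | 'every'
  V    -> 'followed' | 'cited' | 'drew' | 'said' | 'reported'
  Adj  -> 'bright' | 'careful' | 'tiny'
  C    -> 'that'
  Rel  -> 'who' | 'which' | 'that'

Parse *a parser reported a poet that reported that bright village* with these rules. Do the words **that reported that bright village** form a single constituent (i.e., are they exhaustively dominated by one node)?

Yes

[S [NP [Det a] [N parser]] [VP [V reported] [NP [NP [Det a] [N poet]] [RelC [Rel that] [VP [V reported] [NP [Det that] [AP [Adj bright]] [N village]]]]]]]
The words 'that reported that bright village' are exhaustively dominated by a single RelC node (built by RelC → Rel VP), so they form a constituent.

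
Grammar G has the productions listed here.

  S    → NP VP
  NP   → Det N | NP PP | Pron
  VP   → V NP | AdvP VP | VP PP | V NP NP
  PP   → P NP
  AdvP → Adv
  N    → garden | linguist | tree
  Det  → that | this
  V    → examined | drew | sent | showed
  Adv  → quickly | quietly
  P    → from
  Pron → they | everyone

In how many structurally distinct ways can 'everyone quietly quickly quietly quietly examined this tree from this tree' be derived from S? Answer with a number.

6

Two of the 6 distinct bracketings:
[S [NP [Pron everyone]] [VP [AdvP [Adv quietly]] [VP [AdvP [Adv quickly]] [VP [AdvP [Adv quietly]] [VP [AdvP [Adv quietly]] [VP [V examined] [NP [NP [Det this] [N tree]] [PP [P from] [NP [Det this] [N tree]]]]]]]]]]
[S [NP [Pron everyone]] [VP [AdvP [Adv quietly]] [VP [AdvP [Adv quickly]] [VP [AdvP [Adv quietly]] [VP [AdvP [Adv quietly]] [VP [VP [V examined] [NP [Det this] [N tree]]] [PP [P from] [NP [Det this] [N tree]]]]]]]]]
The difference turns on whether NP → NP PP is used at the relevant span, versus an alternative expansion of NP.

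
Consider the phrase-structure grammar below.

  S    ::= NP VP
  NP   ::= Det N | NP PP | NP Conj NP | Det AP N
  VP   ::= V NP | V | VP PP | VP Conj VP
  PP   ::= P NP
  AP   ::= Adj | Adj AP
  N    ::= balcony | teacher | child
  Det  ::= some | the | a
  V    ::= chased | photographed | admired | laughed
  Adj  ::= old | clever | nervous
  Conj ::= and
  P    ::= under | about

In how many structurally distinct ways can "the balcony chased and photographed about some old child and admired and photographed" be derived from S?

7

Two of the 7 distinct bracketings:
[S [NP [Det the] [N balcony]] [VP [VP [V chased]] [Conj and] [VP [VP [VP [V photographed]] [PP [P about] [NP [Det some] [AP [Adj old]] [N child]]]] [Conj and] [VP [VP [V admired]] [Conj and] [VP [V photographed]]]]]]
[S [NP [Det the] [N balcony]] [VP [VP [V chased]] [Conj and] [VP [VP [VP [VP [V photographed]] [PP [P about] [NP [Det some] [AP [Adj old]] [N child]]]] [Conj and] [VP [V admired]]] [Conj and] [VP [V photographed]]]]]
The trees differ in how a recursive rule is bracketed over the same span.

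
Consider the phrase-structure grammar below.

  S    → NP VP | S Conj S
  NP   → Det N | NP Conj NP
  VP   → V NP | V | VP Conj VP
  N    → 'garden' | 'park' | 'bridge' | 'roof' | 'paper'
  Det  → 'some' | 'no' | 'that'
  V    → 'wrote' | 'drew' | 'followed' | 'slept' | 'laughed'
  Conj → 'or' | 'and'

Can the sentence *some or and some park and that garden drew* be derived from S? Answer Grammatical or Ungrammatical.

A Det word can never sit immediately before a Conj word in any string this grammar generates, so the substring 'some or' rules out a derivation.

Ungrammatical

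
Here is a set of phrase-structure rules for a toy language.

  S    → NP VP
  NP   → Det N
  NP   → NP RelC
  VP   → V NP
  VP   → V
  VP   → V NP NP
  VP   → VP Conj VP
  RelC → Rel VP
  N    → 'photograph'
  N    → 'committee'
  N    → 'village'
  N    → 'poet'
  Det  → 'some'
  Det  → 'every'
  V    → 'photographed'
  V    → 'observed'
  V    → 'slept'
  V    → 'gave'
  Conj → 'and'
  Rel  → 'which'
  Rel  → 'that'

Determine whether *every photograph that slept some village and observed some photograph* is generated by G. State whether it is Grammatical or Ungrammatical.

For S → NP VP, every NP-prefix leaves a non-VP remainder: after 'every photograph' the remainder is not a VP; after 'every photograph that slept' the remainder is not a VP; after 'every photograph that slept some village' the remainder is not a VP (and 1 more).

Ungrammatical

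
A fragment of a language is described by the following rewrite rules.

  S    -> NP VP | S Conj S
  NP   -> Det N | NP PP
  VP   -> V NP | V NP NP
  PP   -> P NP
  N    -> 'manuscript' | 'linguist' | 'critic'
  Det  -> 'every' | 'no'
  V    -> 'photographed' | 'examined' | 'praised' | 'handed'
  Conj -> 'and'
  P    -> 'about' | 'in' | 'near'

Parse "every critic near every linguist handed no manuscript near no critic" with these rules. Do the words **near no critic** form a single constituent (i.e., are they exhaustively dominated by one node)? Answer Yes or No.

Yes

[S [NP [NP [Det every] [N critic]] [PP [P near] [NP [Det every] [N linguist]]]] [VP [V handed] [NP [NP [Det no] [N manuscript]] [PP [P near] [NP [Det no] [N critic]]]]]]
The words 'near no critic' are exhaustively dominated by a single PP node (built by PP → P NP), so they form a constituent.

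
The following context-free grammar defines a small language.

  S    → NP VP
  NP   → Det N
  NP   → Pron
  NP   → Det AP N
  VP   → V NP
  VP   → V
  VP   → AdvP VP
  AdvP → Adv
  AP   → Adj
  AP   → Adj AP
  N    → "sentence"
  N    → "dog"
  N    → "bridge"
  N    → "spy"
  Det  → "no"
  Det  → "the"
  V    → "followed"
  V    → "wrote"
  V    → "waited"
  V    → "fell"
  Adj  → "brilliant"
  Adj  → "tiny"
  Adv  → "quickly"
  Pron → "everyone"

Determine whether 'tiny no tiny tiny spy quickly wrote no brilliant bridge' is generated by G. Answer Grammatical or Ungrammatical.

Ungrammatical

An Adj word can never sit immediately before a Det word in any string this grammar generates, so the substring 'tiny no' rules out a derivation.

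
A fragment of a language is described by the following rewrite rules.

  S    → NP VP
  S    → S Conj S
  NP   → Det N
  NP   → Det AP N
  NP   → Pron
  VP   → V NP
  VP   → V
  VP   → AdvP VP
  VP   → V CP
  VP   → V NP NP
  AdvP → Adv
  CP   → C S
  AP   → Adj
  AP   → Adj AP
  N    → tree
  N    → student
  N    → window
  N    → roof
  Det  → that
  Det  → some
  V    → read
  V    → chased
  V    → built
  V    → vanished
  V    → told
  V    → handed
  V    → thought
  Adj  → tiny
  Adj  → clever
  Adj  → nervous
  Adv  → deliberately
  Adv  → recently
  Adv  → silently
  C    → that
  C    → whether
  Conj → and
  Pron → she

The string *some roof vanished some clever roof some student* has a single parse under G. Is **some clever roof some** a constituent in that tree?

No

[S [NP [Det some] [N roof]] [VP [V vanished] [NP [Det some] [AP [Adj clever]] [N roof]] [NP [Det some] [N student]]]]
The smallest constituent containing 'some clever roof some' is the VP spanning 'vanished some clever roof some student'; no single node in the tree dominates exactly the given words.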